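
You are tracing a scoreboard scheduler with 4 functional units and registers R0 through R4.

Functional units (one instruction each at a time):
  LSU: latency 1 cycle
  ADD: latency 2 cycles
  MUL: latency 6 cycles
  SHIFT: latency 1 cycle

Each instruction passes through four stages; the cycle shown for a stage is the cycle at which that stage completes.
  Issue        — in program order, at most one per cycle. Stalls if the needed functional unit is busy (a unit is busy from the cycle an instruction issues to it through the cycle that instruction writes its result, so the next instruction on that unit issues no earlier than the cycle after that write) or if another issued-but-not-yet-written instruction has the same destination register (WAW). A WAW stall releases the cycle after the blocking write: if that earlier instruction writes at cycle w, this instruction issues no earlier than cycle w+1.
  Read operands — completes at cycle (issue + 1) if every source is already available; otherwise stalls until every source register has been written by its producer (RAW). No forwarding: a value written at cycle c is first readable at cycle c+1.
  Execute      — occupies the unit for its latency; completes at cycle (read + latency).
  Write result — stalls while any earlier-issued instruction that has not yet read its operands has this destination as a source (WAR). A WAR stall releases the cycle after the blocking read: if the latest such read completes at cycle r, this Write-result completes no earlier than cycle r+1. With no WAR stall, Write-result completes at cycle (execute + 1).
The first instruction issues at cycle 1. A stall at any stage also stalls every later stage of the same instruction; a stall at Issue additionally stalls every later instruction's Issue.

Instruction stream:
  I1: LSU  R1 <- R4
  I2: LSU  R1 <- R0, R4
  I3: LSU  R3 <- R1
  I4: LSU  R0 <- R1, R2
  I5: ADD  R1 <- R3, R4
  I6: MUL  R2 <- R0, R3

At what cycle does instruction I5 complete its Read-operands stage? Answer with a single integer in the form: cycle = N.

cycle = 15

[1] issue I1 (LSU)
[2] I1 read-ops
[3] I1 finished on LSU
[4] I1→R1
[5] issue I2 (LSU)
[6] I2 read-ops
[7] I2 finished on LSU
[8] I2→R1
[9] issue I3 (LSU)
[10] I3 read-ops
[11] I3 finished on LSU
[12] I3→R3
[13] issue I4 (LSU)
[14] I4 read-ops; issue I5 (ADD)
[15] I4 finished on LSU; I5 read-ops; issue I6 (MUL)
[16] I4→R0
[17] I5 finished on ADD; I6 read-ops
[18] I5→R1
[23] I6 finished on MUL
[24] I6→R2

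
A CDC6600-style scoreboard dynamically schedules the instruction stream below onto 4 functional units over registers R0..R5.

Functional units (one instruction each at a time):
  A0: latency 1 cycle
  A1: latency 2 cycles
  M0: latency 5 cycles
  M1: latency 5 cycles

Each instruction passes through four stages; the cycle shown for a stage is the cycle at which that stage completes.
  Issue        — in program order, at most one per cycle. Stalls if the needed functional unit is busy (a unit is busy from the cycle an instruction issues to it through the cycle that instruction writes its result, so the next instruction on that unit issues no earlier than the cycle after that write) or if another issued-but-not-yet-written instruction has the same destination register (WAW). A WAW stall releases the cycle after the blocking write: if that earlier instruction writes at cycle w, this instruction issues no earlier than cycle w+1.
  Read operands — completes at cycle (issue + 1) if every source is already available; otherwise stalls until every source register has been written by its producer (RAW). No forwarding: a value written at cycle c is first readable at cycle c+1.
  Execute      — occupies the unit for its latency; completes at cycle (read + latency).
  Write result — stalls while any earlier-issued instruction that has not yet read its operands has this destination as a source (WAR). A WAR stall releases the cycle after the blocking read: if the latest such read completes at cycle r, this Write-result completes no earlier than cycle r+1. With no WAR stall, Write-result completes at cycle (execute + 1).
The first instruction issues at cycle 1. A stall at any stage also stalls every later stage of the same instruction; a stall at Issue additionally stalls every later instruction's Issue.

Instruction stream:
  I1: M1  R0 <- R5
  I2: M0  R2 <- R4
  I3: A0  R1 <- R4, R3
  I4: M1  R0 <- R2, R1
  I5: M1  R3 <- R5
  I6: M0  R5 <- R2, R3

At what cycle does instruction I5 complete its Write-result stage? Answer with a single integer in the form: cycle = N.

c1: I1→M1
c2: I1 RO | I2→M0
c3: I2 RO | I3→A0
c4: I3 RO
c5: I3 EX
c6: I3 WR R1
c7: I1 EX
c8: I1 WR R0 | I2 EX
c9: I2 WR R2 | I4→M1
c10: I4 RO
c15: I4 EX
c16: I4 WR R0
c17: I5→M1
c18: I5 RO | I6→M0
c23: I5 EX
c24: I5 WR R3
c25: I6 RO
c30: I6 EX
c31: I6 WR R5

cycle = 24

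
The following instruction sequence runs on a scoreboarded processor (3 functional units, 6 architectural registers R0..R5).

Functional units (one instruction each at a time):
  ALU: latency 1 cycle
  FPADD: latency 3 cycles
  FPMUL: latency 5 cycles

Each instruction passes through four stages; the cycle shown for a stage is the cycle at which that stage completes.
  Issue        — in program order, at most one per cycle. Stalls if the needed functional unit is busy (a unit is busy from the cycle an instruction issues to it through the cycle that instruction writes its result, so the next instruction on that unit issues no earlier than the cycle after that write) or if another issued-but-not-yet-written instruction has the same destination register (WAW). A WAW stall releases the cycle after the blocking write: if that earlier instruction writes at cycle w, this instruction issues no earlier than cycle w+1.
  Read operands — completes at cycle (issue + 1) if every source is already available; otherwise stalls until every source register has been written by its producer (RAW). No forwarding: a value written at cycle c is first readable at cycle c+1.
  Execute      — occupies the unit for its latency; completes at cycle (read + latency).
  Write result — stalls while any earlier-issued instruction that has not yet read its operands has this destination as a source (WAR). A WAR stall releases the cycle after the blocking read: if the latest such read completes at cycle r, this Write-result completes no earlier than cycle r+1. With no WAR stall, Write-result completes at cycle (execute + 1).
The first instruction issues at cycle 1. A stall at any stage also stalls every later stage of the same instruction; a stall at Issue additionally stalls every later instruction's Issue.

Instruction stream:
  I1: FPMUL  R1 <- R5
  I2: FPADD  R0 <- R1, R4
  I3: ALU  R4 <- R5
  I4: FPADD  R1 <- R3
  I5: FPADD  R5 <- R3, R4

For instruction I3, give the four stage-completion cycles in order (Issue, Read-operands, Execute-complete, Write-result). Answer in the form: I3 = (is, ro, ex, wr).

I3 = (3, 4, 5, 10)

[I1] 1/2/7/8
[I2] 2/9/12/13  (RAW R1: wait I1 write@8)
[I3] 3/4/5/10  (WAR R4: wait I2 read@9)
[I4] 14/15/18/19  (struct: FPADD busy until I2 writes@13)
[I5] 20/21/24/25  (struct: FPADD busy until I4 writes@19)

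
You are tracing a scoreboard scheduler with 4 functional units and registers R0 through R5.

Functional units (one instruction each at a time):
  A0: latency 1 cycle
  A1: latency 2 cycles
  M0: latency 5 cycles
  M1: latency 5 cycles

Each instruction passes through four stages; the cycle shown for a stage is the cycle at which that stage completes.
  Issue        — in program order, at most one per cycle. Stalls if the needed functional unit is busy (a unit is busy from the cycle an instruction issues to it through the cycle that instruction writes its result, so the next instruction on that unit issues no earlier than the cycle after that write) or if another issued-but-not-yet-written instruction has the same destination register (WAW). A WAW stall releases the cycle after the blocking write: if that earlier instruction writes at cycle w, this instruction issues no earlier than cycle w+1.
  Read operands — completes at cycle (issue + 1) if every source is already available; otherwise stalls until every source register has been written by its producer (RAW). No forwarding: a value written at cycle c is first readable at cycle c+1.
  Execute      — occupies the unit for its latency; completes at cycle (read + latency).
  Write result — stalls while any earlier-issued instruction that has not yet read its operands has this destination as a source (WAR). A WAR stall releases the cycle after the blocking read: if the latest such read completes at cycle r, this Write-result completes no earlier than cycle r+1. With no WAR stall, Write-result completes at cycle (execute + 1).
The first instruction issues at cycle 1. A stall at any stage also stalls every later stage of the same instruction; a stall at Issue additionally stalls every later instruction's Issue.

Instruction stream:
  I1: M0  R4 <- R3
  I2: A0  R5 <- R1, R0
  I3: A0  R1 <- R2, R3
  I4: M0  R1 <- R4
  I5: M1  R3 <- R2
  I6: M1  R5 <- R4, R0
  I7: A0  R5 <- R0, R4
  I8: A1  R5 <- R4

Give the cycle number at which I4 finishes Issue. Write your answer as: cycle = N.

cycle = 10

I1 -> (1, 2, 7, 8)
I2 -> (2, 3, 4, 5)
I3 -> (6, 7, 8, 9)  // struct: A0 busy until I2 writes@5
I4 -> (10, 11, 16, 17)  // WAW R1: wait I3 write@9
I5 -> (11, 12, 17, 18)
I6 -> (19, 20, 25, 26)  // struct: M1 busy until I5 writes@18
I7 -> (27, 28, 29, 30)  // WAW R5: wait I6 write@26
I8 -> (31, 32, 34, 35)  // WAW R5: wait I7 write@30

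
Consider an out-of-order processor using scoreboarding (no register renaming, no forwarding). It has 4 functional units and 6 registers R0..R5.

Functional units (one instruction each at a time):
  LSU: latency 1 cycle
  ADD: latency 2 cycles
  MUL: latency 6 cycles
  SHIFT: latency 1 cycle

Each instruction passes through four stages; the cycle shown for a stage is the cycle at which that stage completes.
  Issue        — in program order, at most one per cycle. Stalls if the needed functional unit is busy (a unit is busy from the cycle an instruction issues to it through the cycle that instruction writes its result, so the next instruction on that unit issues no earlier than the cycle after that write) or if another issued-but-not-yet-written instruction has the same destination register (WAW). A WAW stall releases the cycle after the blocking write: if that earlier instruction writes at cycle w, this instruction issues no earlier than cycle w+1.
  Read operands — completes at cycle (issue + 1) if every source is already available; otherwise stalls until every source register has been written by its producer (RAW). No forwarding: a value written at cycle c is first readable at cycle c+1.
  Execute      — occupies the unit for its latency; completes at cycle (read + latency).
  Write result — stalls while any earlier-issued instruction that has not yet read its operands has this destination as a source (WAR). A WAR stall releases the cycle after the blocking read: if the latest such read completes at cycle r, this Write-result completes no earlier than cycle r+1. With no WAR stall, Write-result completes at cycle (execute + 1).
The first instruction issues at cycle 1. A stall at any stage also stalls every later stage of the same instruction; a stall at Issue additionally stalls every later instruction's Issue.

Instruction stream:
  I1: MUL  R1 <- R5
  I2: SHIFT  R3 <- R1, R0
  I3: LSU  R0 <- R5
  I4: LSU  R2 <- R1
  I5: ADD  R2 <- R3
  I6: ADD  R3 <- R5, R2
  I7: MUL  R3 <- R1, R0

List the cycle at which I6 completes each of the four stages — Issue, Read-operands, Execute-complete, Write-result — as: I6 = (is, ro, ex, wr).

I6 = (21, 22, 24, 25)

t=1  I1 issues→MUL
t=2  I1 reads, I2 issues→SHIFT
t=3  I3 issues→LSU
t=4  I3 reads
t=5  I3 exec-done
t=8  I1 exec-done
t=9  I1 writes R1
t=10  I2 reads
t=11  I2 exec-done, I3 writes R0
t=12  I2 writes R3, I4 issues→LSU
t=13  I4 reads
t=14  I4 exec-done
t=15  I4 writes R2
t=16  I5 issues→ADD
t=17  I5 reads
t=19  I5 exec-done
t=20  I5 writes R2
t=21  I6 issues→ADD
t=22  I6 reads
t=24  I6 exec-done
t=25  I6 writes R3
t=26  I7 issues→MUL
t=27  I7 reads
t=33  I7 exec-done
t=34  I7 writes R3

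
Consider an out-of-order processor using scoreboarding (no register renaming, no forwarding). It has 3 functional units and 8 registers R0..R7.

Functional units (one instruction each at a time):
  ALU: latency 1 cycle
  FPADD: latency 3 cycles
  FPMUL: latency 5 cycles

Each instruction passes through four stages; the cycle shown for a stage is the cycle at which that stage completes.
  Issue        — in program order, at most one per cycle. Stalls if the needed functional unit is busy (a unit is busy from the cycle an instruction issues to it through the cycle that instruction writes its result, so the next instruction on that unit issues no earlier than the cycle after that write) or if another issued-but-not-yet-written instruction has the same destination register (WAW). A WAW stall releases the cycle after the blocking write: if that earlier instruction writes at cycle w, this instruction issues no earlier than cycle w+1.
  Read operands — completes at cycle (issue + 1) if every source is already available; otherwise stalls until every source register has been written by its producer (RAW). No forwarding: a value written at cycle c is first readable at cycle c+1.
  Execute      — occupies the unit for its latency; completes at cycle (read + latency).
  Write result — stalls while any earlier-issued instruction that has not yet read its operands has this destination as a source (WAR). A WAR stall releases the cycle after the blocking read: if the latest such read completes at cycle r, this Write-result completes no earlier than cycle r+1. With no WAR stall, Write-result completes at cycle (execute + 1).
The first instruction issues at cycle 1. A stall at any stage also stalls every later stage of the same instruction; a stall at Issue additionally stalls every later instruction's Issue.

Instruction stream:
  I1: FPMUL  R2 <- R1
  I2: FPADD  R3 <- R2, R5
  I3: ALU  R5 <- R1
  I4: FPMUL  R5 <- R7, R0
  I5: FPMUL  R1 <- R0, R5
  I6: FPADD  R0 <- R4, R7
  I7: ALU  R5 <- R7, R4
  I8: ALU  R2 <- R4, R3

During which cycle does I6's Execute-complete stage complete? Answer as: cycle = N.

c1: I1→FPMUL
c2: I1 RO; I2→FPADD
c3: I3→ALU
c4: I3 RO
c5: I3 EX
c7: I1 EX
c8: I1 WR R2
c9: I2 RO
c10: I3 WR R5
c11: I4→FPMUL
c12: I2 EX; I4 RO
c13: I2 WR R3
c17: I4 EX
c18: I4 WR R5
c19: I5→FPMUL
c20: I5 RO; I6→FPADD
c21: I6 RO; I7→ALU
c22: I7 RO
c23: I7 EX
c24: I6 EX; I7 WR R5
c25: I5 EX; I6 WR R0; I8→ALU
c26: I5 WR R1; I8 RO
c27: I8 EX
c28: I8 WR R2

cycle = 24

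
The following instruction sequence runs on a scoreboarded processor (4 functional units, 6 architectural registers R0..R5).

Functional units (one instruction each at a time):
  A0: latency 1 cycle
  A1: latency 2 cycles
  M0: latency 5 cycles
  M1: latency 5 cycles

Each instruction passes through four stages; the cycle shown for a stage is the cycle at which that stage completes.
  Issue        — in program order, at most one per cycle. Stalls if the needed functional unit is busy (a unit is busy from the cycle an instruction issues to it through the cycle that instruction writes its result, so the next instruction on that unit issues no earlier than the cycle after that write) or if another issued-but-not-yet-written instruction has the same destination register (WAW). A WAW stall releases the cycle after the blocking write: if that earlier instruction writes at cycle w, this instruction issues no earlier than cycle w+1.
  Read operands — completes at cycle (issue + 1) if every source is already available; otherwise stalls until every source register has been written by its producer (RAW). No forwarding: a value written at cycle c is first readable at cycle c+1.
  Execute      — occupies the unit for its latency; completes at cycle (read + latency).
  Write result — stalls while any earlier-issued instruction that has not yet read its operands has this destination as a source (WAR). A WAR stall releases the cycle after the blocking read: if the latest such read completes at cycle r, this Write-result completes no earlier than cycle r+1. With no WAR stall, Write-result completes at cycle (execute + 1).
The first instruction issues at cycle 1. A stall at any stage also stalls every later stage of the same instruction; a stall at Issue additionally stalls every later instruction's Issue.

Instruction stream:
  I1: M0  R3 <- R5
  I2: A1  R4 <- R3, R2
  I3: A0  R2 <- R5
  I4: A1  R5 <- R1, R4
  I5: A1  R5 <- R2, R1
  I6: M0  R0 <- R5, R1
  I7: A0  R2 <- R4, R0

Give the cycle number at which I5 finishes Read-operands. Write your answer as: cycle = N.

cycle 1: I1→M0
cycle 2: I1 RO · I2→A1
cycle 3: I3→A0
cycle 4: I3 RO
cycle 5: I3 EX
cycle 7: I1 EX
cycle 8: I1 WR R3
cycle 9: I2 RO
cycle 10: I3 WR R2
cycle 11: I2 EX
cycle 12: I2 WR R4
cycle 13: I4→A1
cycle 14: I4 RO
cycle 16: I4 EX
cycle 17: I4 WR R5
cycle 18: I5→A1
cycle 19: I5 RO · I6→M0
cycle 20: I7→A0
cycle 21: I5 EX
cycle 22: I5 WR R5
cycle 23: I6 RO
cycle 28: I6 EX
cycle 29: I6 WR R0
cycle 30: I7 RO
cycle 31: I7 EX
cycle 32: I7 WR R2

cycle = 19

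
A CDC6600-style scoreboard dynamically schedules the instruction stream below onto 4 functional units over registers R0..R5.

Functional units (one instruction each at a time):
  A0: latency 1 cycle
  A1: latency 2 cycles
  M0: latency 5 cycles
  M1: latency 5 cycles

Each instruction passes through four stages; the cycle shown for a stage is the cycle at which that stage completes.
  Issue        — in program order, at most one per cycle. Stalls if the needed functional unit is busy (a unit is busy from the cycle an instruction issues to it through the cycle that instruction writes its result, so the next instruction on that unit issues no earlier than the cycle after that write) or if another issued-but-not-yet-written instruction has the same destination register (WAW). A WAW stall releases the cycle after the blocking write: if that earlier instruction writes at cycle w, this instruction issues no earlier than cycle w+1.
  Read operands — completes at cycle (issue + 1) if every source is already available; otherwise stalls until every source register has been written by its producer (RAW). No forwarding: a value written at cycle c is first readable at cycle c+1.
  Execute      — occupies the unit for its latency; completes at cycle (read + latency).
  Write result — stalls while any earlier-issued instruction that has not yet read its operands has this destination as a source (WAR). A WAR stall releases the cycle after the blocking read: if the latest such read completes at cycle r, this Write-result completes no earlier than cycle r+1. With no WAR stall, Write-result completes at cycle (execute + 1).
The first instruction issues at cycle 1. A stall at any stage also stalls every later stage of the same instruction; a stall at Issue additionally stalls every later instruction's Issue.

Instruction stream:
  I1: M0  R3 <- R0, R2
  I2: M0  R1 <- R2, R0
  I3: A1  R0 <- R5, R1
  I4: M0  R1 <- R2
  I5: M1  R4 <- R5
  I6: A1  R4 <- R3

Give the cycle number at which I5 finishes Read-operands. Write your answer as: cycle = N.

cycle = 19

I1 -> (1, 2, 7, 8)
I2 -> (9, 10, 15, 16)  // struct: M0 busy until I1 writes@8
I3 -> (10, 17, 19, 20)  // RAW R1: wait I2 write@16
I4 -> (17, 18, 23, 24)  // struct: M0 busy until I2 writes@16
I5 -> (18, 19, 24, 25)
I6 -> (26, 27, 29, 30)  // WAW R4: wait I5 write@25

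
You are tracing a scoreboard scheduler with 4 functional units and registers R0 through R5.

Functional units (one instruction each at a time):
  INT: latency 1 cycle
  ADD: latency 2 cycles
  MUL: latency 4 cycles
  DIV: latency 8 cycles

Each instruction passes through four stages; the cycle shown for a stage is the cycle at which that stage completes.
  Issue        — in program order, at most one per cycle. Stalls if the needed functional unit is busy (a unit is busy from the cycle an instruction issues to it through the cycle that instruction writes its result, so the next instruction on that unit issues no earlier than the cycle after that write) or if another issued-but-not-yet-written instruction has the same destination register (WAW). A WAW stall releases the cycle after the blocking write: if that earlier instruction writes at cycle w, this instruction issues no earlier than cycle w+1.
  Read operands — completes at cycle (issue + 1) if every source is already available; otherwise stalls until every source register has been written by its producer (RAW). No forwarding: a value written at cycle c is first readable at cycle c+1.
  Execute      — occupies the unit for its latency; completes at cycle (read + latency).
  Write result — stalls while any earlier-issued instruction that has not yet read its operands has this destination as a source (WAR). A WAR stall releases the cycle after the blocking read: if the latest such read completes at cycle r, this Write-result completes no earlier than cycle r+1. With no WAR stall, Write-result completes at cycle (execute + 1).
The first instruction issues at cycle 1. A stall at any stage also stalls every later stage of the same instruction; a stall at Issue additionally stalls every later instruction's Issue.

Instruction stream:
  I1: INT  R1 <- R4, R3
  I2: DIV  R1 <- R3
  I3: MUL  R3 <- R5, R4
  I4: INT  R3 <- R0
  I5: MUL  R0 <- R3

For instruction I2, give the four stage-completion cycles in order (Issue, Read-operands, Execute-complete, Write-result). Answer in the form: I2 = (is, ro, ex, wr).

I1  is:1  ro:2  ex:3  wr:4
I2  is:5  ro:6  ex:14  wr:15  — WAW R1: wait I1 write@4
I3  is:6  ro:7  ex:11  wr:12
I4  is:13  ro:14  ex:15  wr:16  — WAW R3: wait I3 write@12
I5  is:14  ro:17  ex:21  wr:22  — RAW R3: wait I4 write@16

I2 = (5, 6, 14, 15)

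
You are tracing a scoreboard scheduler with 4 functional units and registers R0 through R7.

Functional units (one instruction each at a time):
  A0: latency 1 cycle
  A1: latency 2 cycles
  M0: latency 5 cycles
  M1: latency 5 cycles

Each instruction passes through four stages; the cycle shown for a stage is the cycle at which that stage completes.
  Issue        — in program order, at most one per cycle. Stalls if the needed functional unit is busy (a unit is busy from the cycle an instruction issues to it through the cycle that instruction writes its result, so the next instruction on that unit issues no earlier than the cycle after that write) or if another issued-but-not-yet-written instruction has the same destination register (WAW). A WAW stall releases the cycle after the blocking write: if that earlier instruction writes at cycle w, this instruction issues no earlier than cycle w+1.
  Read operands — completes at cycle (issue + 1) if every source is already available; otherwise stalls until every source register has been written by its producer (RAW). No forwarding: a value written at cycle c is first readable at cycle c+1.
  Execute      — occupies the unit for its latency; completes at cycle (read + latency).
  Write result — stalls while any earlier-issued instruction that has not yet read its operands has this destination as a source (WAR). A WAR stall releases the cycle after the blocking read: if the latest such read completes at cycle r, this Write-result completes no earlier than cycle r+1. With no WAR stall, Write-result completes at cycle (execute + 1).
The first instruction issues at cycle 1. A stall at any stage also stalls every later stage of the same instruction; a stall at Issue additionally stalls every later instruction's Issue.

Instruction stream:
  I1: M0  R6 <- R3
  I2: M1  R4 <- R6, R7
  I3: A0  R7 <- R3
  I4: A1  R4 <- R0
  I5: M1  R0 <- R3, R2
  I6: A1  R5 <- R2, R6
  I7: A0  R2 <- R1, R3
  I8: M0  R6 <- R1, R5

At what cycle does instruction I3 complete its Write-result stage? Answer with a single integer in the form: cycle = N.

I1 -> (1, 2, 7, 8)
I2 -> (2, 9, 14, 15)  // RAW R6: wait I1 write@8
I3 -> (3, 4, 5, 10)  // WAR R7: wait I2 read@9
I4 -> (16, 17, 19, 20)  // WAW R4: wait I2 write@15
I5 -> (17, 18, 23, 24)
I6 -> (21, 22, 24, 25)  // struct: A1 busy until I4 writes@20
I7 -> (22, 23, 24, 25)
I8 -> (23, 26, 31, 32)  // RAW R5: wait I6 write@25

cycle = 10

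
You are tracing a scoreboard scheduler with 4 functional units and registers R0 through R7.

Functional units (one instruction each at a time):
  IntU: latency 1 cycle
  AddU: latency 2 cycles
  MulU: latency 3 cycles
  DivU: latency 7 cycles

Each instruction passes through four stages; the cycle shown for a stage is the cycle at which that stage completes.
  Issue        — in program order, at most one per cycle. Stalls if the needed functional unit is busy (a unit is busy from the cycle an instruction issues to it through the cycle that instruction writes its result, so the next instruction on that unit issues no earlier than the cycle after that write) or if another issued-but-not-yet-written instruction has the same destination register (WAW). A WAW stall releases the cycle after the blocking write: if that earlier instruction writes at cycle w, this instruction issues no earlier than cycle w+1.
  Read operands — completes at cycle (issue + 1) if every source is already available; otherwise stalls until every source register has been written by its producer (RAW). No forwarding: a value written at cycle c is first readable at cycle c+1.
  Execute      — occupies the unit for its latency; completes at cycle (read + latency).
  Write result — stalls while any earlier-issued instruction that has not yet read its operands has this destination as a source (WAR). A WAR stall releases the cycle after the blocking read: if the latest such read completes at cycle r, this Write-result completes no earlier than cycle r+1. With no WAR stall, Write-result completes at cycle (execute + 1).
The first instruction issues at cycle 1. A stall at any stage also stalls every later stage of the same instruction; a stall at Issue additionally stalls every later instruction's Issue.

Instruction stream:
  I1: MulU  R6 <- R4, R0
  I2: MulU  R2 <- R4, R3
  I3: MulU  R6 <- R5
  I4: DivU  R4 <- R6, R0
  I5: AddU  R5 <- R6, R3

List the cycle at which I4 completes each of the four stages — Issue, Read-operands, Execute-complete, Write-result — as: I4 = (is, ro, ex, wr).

t=1  issue I1 (MulU)
t=2  I1 read-ops
t=5  I1 finished on MulU
t=6  I1→R6
t=7  issue I2 (MulU)
t=8  I2 read-ops
t=11  I2 finished on MulU
t=12  I2→R2
t=13  issue I3 (MulU)
t=14  I3 read-ops · issue I4 (DivU)
t=15  issue I5 (AddU)
t=17  I3 finished on MulU
t=18  I3→R6
t=19  I4 read-ops · I5 read-ops
t=21  I5 finished on AddU
t=22  I5→R5
t=26  I4 finished on DivU
t=27  I4→R4

I4 = (14, 19, 26, 27)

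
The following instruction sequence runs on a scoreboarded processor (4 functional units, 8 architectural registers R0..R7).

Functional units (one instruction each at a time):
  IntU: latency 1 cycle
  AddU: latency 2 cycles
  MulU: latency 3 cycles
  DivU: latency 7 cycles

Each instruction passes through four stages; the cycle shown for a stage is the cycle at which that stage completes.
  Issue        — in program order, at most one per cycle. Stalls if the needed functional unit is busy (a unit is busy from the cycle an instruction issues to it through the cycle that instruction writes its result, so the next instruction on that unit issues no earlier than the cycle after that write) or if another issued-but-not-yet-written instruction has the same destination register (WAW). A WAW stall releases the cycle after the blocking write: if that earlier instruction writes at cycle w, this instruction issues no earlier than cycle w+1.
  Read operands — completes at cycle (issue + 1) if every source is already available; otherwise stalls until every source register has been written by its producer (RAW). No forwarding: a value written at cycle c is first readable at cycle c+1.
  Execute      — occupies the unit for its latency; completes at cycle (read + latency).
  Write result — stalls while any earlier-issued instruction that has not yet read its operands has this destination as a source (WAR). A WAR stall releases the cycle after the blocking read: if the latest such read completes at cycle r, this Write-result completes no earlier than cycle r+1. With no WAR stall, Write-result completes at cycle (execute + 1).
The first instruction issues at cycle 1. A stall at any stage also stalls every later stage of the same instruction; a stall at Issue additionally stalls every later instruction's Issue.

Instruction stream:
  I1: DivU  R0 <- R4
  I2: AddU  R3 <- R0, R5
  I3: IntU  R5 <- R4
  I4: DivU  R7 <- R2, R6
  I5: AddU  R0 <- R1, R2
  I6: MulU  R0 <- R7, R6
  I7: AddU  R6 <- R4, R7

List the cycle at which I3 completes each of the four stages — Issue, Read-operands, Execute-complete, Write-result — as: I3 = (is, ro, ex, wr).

I3 = (3, 4, 5, 12)

cycle 1: I1→DivU
cycle 2: I1 RO; I2→AddU
cycle 3: I3→IntU
cycle 4: I3 RO
cycle 5: I3 EX
cycle 9: I1 EX
cycle 10: I1 WR R0
cycle 11: I2 RO; I4→DivU
cycle 12: I3 WR R5; I4 RO
cycle 13: I2 EX
cycle 14: I2 WR R3
cycle 15: I5→AddU
cycle 16: I5 RO
cycle 18: I5 EX
cycle 19: I4 EX; I5 WR R0
cycle 20: I4 WR R7; I6→MulU
cycle 21: I6 RO; I7→AddU
cycle 22: I7 RO
cycle 24: I6 EX; I7 EX
cycle 25: I6 WR R0; I7 WR R6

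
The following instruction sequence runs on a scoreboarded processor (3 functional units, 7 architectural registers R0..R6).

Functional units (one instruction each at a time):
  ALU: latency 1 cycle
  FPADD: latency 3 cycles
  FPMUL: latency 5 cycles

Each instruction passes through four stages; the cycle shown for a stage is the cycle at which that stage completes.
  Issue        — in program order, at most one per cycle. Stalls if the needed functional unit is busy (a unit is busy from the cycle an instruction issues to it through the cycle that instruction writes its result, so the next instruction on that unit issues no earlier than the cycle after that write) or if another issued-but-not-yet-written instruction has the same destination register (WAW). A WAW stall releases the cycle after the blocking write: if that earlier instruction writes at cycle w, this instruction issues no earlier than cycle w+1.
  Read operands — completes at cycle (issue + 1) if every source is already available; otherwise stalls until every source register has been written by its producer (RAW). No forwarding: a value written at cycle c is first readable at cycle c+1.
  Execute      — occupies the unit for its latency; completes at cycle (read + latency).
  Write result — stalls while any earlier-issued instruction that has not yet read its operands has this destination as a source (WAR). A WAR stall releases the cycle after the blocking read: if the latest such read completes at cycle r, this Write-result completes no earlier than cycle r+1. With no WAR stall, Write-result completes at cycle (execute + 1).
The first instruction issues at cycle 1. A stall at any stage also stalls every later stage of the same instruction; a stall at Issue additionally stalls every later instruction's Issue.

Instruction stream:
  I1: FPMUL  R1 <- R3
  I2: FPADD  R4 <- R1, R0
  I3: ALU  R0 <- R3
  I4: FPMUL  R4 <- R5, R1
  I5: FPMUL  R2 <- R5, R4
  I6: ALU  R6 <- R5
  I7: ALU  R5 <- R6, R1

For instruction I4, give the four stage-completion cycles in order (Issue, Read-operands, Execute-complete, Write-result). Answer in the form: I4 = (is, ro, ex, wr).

I4 = (14, 15, 20, 21)

t=1  I1→FPMUL
t=2  I1 RO · I2→FPADD
t=3  I3→ALU
t=4  I3 RO
t=5  I3 EX
t=7  I1 EX
t=8  I1 WR R1
t=9  I2 RO
t=10  I3 WR R0
t=12  I2 EX
t=13  I2 WR R4
t=14  I4→FPMUL
t=15  I4 RO
t=20  I4 EX
t=21  I4 WR R4
t=22  I5→FPMUL
t=23  I5 RO · I6→ALU
t=24  I6 RO
t=25  I6 EX
t=26  I6 WR R6
t=27  I7→ALU
t=28  I5 EX · I7 RO
t=29  I5 WR R2 · I7 EX
t=30  I7 WR R5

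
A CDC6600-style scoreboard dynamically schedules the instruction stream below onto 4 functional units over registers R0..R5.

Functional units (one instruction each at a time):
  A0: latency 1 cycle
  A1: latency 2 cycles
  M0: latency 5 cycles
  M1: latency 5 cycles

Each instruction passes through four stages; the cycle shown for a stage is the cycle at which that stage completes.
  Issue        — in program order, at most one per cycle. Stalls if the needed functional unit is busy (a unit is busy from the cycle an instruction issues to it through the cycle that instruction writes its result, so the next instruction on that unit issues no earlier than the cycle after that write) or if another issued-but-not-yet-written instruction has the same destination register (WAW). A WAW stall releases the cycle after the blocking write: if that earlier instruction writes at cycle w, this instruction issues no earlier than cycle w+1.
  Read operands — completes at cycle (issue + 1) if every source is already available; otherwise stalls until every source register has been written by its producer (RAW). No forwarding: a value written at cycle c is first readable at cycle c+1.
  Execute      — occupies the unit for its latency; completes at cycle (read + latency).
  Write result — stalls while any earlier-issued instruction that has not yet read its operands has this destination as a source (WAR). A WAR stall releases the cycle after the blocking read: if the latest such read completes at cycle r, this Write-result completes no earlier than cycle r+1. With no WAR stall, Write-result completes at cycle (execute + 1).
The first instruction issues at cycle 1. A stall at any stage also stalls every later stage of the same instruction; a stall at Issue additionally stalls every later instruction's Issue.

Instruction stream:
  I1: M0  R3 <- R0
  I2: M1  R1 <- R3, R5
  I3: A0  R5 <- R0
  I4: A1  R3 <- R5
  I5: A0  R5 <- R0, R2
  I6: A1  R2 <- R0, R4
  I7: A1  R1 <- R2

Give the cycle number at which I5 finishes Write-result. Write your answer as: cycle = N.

cycle = 14

t=1  issue I1 (M0)
t=2  I1 read-ops | issue I2 (M1)
t=3  issue I3 (A0)
t=4  I3 read-ops
t=5  I3 finished on A0
t=7  I1 finished on M0
t=8  I1→R3
t=9  I2 read-ops | issue I4 (A1)
t=10  I3→R5
t=11  I4 read-ops | issue I5 (A0)
t=12  I5 read-ops
t=13  I4 finished on A1 | I5 finished on A0
t=14  I2 finished on M1 | I4→R3 | I5→R5
t=15  I2→R1 | issue I6 (A1)
t=16  I6 read-ops
t=18  I6 finished on A1
t=19  I6→R2
t=20  issue I7 (A1)
t=21  I7 read-ops
t=23  I7 finished on A1
t=24  I7→R1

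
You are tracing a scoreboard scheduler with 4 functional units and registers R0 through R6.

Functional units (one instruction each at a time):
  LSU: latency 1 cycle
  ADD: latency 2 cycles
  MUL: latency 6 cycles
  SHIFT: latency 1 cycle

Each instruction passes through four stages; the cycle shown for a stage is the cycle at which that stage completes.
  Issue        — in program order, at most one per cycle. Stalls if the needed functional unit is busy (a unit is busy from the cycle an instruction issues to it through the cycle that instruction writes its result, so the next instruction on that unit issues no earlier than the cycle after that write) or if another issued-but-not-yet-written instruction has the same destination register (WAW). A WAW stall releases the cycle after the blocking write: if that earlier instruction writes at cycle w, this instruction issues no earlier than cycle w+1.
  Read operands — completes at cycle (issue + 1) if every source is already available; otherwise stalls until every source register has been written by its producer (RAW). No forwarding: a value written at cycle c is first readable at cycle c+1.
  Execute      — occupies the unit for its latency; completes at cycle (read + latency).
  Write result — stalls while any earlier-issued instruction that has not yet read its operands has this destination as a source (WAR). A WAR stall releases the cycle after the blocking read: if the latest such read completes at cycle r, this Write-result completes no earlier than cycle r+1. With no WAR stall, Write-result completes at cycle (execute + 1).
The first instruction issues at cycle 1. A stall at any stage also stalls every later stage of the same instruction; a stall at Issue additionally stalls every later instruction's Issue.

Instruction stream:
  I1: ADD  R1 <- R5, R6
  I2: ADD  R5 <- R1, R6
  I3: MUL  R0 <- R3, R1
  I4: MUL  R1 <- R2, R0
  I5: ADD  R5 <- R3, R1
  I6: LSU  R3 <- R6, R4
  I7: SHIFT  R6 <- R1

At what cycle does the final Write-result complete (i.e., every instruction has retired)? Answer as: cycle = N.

cycle = 28

t=1  issue I1 (ADD)
t=2  I1 read-ops
t=4  I1 finished on ADD
t=5  I1→R1
t=6  issue I2 (ADD)
t=7  I2 read-ops, issue I3 (MUL)
t=8  I3 read-ops
t=9  I2 finished on ADD
t=10  I2→R5
t=14  I3 finished on MUL
t=15  I3→R0
t=16  issue I4 (MUL)
t=17  I4 read-ops, issue I5 (ADD)
t=18  issue I6 (LSU)
t=19  I6 read-ops, issue I7 (SHIFT)
t=20  I6 finished on LSU
t=23  I4 finished on MUL
t=24  I4→R1
t=25  I5 read-ops, I7 read-ops
t=26  I6→R3, I7 finished on SHIFT
t=27  I5 finished on ADD, I7→R6
t=28  I5→R5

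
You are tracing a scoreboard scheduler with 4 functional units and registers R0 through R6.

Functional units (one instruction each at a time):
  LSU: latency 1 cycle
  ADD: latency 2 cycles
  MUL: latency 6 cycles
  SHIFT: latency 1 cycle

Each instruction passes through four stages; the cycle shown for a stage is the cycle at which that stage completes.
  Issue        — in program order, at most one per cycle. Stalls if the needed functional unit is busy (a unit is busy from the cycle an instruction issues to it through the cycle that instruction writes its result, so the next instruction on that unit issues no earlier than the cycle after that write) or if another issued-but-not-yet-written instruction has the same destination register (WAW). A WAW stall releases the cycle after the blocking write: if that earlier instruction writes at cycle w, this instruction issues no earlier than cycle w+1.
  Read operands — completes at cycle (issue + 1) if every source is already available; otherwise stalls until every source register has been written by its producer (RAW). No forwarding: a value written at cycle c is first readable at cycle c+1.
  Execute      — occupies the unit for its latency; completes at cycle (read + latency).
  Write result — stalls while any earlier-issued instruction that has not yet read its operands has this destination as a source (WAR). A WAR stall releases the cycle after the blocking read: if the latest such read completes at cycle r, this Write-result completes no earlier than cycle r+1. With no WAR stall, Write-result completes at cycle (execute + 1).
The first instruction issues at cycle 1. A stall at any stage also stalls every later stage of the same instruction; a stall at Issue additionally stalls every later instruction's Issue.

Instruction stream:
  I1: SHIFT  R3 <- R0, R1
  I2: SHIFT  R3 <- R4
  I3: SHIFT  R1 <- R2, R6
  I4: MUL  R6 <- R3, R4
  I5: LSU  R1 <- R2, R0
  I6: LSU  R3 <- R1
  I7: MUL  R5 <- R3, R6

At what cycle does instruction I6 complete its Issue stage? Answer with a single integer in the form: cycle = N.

cycle = 17

[1] I1 dispatched to SHIFT
[2] I1 operands ready
[3] I1 complete
[4] R3←I1
[5] I2 dispatched to SHIFT
[6] I2 operands ready
[7] I2 complete
[8] R3←I2
[9] I3 dispatched to SHIFT
[10] I3 operands ready, I4 dispatched to MUL
[11] I3 complete, I4 operands ready
[12] R1←I3
[13] I5 dispatched to LSU
[14] I5 operands ready
[15] I5 complete
[16] R1←I5
[17] I4 complete, I6 dispatched to LSU
[18] R6←I4, I6 operands ready
[19] I6 complete, I7 dispatched to MUL
[20] R3←I6
[21] I7 operands ready
[27] I7 complete
[28] R5←I7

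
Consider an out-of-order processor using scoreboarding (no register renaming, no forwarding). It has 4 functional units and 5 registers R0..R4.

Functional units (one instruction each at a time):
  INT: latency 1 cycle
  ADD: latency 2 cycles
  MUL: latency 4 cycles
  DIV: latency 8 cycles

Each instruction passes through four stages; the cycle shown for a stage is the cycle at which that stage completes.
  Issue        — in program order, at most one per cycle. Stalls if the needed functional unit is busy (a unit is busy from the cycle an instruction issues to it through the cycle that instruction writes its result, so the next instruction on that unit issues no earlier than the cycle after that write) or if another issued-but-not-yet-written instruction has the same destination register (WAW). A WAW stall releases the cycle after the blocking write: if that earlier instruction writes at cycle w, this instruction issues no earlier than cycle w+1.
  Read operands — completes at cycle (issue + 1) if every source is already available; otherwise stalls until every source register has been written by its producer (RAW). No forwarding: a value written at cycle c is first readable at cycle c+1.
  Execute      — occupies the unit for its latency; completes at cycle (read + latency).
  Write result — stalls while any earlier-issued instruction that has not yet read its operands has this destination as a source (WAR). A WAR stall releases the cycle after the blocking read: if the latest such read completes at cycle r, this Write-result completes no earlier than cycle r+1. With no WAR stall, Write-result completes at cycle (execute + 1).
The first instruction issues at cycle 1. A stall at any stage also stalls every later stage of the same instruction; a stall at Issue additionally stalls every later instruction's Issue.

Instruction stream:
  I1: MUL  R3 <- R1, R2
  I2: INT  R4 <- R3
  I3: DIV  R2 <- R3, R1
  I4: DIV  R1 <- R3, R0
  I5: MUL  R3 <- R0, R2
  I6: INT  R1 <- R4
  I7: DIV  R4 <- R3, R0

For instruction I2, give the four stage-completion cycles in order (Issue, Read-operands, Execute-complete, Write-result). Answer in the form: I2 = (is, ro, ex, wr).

I2 = (2, 8, 9, 10)

[1] I1→MUL
[2] I1 RO | I2→INT
[3] I3→DIV
[6] I1 EX
[7] I1 WR R3
[8] I2 RO | I3 RO
[9] I2 EX
[10] I2 WR R4
[16] I3 EX
[17] I3 WR R2
[18] I4→DIV
[19] I4 RO | I5→MUL
[20] I5 RO
[24] I5 EX
[25] I5 WR R3
[27] I4 EX
[28] I4 WR R1
[29] I6→INT
[30] I6 RO | I7→DIV
[31] I6 EX | I7 RO
[32] I6 WR R1
[39] I7 EX
[40] I7 WR R4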